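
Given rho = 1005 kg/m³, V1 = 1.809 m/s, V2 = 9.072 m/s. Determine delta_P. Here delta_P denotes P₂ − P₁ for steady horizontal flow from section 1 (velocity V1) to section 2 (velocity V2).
Formula: \Delta P = \frac{1}{2} \rho (V_1^2 - V_2^2)
delta_P = 0.5·1005·(1.809² − 9.072²)/1000 = -39.71 kPa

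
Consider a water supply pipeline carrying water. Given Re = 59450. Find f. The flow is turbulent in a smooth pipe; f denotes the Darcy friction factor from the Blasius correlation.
Formula: f = \frac{0.316}{Re^{0.25}}
f = 0.316/59450^0.25 = 0.02024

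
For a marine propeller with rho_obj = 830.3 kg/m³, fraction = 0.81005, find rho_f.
Formula: f_{sub} = \frac{\rho_{obj}}{\rho_f}
Substituting knowns: 0.81005 = 830.3/rho_f
Solving for rho_f: rho_f = 830.3/0.81005 = 1025 kg/m³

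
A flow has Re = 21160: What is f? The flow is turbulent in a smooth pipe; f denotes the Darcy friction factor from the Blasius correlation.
Formula: f = \frac{0.316}{Re^{0.25}}
f = 0.316/21160^0.25 = 0.0262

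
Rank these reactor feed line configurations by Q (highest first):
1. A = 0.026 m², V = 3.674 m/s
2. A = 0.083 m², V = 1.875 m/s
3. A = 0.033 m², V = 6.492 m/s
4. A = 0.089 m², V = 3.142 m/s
Case 1: Q = 95.52 L/s
Case 2: Q = 155.6 L/s
Case 3: Q = 214.2 L/s
Case 4: Q = 279.6 L/s
Ranking (highest first): 4, 3, 2, 1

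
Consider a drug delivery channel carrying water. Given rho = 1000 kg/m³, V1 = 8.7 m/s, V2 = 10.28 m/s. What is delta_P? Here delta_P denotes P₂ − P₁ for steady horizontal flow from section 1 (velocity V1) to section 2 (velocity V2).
Formula: \Delta P = \frac{1}{2} \rho (V_1^2 - V_2^2)
delta_P = 0.5·1000·(8.7² − 10.28²)/1000 = -14.99 kPa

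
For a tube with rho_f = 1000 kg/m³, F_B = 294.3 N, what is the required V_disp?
Formula: F_B = \rho_f g V_{disp}
Substituting knowns: 294.3 = 1000·9.81·V_disp
Solving for V_disp: V_disp = 294.3/(1000·9.81) = 0.03 m³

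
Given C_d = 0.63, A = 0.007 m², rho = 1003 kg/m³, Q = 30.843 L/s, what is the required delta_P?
Formula: Q = C_d A \sqrt{\frac{2 \Delta P}{\rho}}
Substituting knowns: 30.843 = 0.63·0.007·√(2·(delta_P·1000)/1003)·1000
Solving for delta_P: delta_P = ((30.843/1000)/(0.63·0.007))²·1003/2/1000 = 24.53 kPa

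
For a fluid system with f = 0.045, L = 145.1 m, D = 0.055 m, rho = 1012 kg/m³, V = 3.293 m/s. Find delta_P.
Formula: \Delta P = f \frac{L}{D} \frac{\rho V^2}{2}
delta_P = 0.045·(145.1/0.055)·0.5·1012·3.293²/1000 = 651.4 kPa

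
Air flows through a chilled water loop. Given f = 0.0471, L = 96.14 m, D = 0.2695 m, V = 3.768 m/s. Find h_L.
Formula: h_L = f \frac{L}{D} \frac{V^2}{2g}
h_L = 0.0471·(96.14/0.2695)·3.768²/(2·9.81) = 12.16 m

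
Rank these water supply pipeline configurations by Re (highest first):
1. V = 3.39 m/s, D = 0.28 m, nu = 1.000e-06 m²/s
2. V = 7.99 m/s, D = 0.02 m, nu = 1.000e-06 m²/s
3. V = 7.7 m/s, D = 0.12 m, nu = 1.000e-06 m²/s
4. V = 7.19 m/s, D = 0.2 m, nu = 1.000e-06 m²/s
Case 1: Re = 949200
Case 2: Re = 159800
Case 3: Re = 924000
Case 4: Re = 1.438e+06
Ranking (highest first): 4, 1, 3, 2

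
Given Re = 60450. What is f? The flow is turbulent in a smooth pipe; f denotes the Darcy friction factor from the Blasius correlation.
Formula: f = \frac{0.316}{Re^{0.25}}
f = 0.316/60450^0.25 = 0.02015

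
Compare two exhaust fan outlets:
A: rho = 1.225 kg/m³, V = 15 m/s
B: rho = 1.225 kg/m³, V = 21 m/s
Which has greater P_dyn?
P_dyn(A) = 0.1378 kPa, P_dyn(B) = 0.2701 kPa. Answer: B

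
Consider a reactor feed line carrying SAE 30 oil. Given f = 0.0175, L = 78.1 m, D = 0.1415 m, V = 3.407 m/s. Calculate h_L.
Formula: h_L = f \frac{L}{D} \frac{V^2}{2g}
h_L = 0.0175·(78.1/0.1415)·3.407²/(2·9.81) = 5.714 m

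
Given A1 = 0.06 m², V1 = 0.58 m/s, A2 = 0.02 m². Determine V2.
Formula: V_2 = \frac{A_1 V_1}{A_2}
V2 = 0.06·0.58/0.02 = 1.74 m/s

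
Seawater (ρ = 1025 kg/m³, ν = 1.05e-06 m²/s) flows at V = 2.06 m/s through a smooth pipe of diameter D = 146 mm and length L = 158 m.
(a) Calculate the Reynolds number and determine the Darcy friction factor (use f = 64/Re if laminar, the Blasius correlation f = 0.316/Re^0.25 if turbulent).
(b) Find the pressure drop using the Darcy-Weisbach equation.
(a) Re = V·D/ν = 2.06·0.146/1.05e-06 = 286440 → turbulent (Re > 4000); f = 0.316/Re^0.25 = 0.316/286440^0.25 = 0.013659 (Blasius is strictly valid for Re ≲ 1e5; used here as the smooth-pipe estimate the problem specifies)
(b) Darcy-Weisbach: ΔP = f·(L/D)·½ρV²/1000 = 0.013659·(158/0.146)·½·1025·2.06²/1000 = 32.15 kPa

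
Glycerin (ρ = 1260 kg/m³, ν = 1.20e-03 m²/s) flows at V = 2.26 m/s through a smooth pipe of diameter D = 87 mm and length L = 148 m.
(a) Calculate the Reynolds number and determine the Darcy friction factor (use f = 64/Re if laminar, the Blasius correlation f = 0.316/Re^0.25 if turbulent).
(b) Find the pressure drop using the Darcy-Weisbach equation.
(a) Re = V·D/ν = 2.26·0.087/1.20e-03 = 163.85 → laminar (Re < 2300); f = 64/Re = 64/163.85 = 0.3906
(b) Darcy-Weisbach: ΔP = f·(L/D)·½ρV²/1000 = 0.3906·(148/0.087)·½·1260·2.26²/1000 = 2138 kPa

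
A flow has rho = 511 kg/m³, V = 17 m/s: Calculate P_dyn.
Formula: P_{dyn} = \frac{1}{2} \rho V^2
P_dyn = 0.5·511·17²/1000 = 73.84 kPa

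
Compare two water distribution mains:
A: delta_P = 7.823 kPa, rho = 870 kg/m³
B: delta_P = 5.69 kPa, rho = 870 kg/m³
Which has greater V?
V(A) = 4.241 m/s, V(B) = 3.617 m/s. Answer: A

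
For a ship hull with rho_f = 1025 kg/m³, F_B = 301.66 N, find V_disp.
Formula: F_B = \rho_f g V_{disp}
Substituting knowns: 301.66 = 1025·9.81·V_disp
Solving for V_disp: V_disp = 301.66/(1025·9.81) = 0.03 m³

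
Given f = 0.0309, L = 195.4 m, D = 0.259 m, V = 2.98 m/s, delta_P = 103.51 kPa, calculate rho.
Formula: \Delta P = f \frac{L}{D} \frac{\rho V^2}{2}
Substituting knowns: 103.51 = 0.0309·(195.4/0.259)·0.5·rho·2.98²/1000
Solving for rho: rho = (103.51·1000)/(0.0309·(195.4/0.259)·0.5·2.98²) = 1000 kg/m³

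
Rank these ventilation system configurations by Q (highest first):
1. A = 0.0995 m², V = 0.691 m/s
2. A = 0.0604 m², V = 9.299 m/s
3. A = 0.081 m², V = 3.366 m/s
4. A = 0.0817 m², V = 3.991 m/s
Case 1: Q = 68.75 L/s
Case 2: Q = 561.7 L/s
Case 3: Q = 272.6 L/s
Case 4: Q = 326.1 L/s
Ranking (highest first): 2, 4, 3, 1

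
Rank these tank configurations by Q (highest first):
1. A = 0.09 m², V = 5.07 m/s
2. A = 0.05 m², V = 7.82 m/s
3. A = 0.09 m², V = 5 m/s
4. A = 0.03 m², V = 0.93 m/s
Case 1: Q = 456.3 L/s
Case 2: Q = 391 L/s
Case 3: Q = 450 L/s
Case 4: Q = 27.9 L/s
Ranking (highest first): 1, 3, 2, 4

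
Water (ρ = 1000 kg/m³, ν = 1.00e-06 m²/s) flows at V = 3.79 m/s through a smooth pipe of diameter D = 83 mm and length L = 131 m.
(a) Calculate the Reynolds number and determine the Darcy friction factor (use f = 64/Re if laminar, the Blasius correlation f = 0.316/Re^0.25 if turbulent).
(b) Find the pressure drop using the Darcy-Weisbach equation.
(a) Re = V·D/ν = 3.79·0.083/1.00e-06 = 314570 → turbulent (Re > 4000); f = 0.316/Re^0.25 = 0.316/314570^0.25 = 0.013343 (Blasius is strictly valid for Re ≲ 1e5; used here as the smooth-pipe estimate the problem specifies)
(b) Darcy-Weisbach: ΔP = f·(L/D)·½ρV²/1000 = 0.013343·(131/0.083)·½·1000·3.79²/1000 = 151.2 kPa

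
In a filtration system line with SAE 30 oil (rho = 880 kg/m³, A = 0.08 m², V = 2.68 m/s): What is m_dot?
Formula: \dot{m} = \rho A V
m_dot = 880·0.08·2.68 = 188.7 kg/s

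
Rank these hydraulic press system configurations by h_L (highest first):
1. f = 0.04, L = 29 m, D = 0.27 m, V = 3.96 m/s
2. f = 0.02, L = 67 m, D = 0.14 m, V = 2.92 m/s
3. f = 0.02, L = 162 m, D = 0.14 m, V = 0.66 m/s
Case 1: h_L = 3.434 m
Case 2: h_L = 4.16 m
Case 3: h_L = 0.5138 m
Ranking (highest first): 2, 1, 3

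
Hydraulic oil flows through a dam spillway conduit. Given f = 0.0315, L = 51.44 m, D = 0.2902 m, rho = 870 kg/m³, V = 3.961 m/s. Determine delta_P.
Formula: \Delta P = f \frac{L}{D} \frac{\rho V^2}{2}
delta_P = 0.0315·(51.44/0.2902)·0.5·870·3.961²/1000 = 38.11 kPa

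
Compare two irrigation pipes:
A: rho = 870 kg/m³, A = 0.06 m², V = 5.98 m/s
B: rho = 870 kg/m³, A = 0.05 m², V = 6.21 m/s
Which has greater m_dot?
m_dot(A) = 312.2 kg/s, m_dot(B) = 270.1 kg/s. Answer: A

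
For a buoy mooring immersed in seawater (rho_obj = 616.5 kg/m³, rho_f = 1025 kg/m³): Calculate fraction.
Formula: f_{sub} = \frac{\rho_{obj}}{\rho_f}
fraction = 616.5/1025 = 0.6015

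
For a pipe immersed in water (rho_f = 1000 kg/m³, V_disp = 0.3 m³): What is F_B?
Formula: F_B = \rho_f g V_{disp}
F_B = 1000·9.81·0.3 = 2943 N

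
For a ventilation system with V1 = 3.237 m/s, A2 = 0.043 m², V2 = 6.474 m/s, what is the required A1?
Formula: V_2 = \frac{A_1 V_1}{A_2}
Substituting knowns: 6.474 = A1·3.237/0.043
Solving for A1: A1 = 6.474·0.043/3.237 = 0.086 m²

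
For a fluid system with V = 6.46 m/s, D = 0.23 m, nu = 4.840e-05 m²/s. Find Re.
Formula: Re = \frac{V D}{\nu}
Re = 6.46·0.23/4.840e-05 = 30698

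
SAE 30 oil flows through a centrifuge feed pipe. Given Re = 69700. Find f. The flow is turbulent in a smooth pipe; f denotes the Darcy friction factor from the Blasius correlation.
Formula: f = \frac{0.316}{Re^{0.25}}
f = 0.316/69700^0.25 = 0.01945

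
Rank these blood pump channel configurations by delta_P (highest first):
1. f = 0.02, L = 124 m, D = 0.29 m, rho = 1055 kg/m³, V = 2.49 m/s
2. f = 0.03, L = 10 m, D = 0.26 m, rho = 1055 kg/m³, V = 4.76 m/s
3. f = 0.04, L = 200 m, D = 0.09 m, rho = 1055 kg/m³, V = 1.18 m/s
Case 1: delta_P = 27.97 kPa
Case 2: delta_P = 13.79 kPa
Case 3: delta_P = 65.29 kPa
Ranking (highest first): 3, 1, 2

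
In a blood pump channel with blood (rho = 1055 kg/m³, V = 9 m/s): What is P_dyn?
Formula: P_{dyn} = \frac{1}{2} \rho V^2
P_dyn = 0.5·1055·9²/1000 = 42.73 kPa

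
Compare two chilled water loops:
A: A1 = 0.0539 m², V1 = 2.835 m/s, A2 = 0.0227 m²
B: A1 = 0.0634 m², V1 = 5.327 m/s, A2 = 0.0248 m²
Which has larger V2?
V2(A) = 6.732 m/s, V2(B) = 13.62 m/s. Answer: B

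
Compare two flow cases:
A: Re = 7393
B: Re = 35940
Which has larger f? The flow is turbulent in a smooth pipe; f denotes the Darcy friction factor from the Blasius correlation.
f(A) = 0.03408, f(B) = 0.02295. Answer: A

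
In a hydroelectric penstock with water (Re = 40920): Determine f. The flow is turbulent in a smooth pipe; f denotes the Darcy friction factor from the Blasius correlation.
Formula: f = \frac{0.316}{Re^{0.25}}
f = 0.316/40920^0.25 = 0.02222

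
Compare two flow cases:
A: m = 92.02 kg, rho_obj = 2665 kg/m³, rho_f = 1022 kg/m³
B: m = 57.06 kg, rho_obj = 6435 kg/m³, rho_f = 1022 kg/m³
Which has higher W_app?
W_app(A) = 556.5 N, W_app(B) = 470.9 N. Answer: A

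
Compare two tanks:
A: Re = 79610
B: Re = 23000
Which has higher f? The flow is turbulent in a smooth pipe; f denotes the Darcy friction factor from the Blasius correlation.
f(A) = 0.01881, f(B) = 0.02566. Answer: B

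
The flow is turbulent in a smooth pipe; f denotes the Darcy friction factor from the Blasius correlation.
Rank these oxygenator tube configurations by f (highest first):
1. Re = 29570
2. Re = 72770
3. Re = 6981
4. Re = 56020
Case 1: f = 0.0241
Case 2: f = 0.01924
Case 3: f = 0.03457
Case 4: f = 0.02054
Ranking (highest first): 3, 1, 4, 2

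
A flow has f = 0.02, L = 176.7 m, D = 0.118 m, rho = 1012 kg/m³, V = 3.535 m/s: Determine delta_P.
Formula: \Delta P = f \frac{L}{D} \frac{\rho V^2}{2}
delta_P = 0.02·(176.7/0.118)·0.5·1012·3.535²/1000 = 189.4 kPa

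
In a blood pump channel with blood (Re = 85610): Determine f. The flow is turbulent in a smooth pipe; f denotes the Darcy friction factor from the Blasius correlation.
Formula: f = \frac{0.316}{Re^{0.25}}
f = 0.316/85610^0.25 = 0.01847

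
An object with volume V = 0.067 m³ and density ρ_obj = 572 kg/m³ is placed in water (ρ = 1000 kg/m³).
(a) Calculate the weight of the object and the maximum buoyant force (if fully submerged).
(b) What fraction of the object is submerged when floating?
(a) W=rho_obj*g*V=572*9.81*0.067=376.0 N; F_B(max)=rho*g*V=1000*9.81*0.067=657.3 N
(b) Floating fraction=rho_obj/rho=572/1000=0.572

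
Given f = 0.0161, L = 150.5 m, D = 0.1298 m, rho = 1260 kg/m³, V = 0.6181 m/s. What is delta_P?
Formula: \Delta P = f \frac{L}{D} \frac{\rho V^2}{2}
delta_P = 0.0161·(150.5/0.1298)·0.5·1260·0.6181²/1000 = 4.493 kPa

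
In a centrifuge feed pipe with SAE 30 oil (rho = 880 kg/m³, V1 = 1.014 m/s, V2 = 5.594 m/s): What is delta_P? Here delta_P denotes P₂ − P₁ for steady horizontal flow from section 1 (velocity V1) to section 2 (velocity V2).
Formula: \Delta P = \frac{1}{2} \rho (V_1^2 - V_2^2)
delta_P = 0.5·880·(1.014² − 5.594²)/1000 = -13.32 kPa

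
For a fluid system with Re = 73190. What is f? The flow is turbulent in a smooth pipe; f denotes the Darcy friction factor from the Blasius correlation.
Formula: f = \frac{0.316}{Re^{0.25}}
f = 0.316/73190^0.25 = 0.01921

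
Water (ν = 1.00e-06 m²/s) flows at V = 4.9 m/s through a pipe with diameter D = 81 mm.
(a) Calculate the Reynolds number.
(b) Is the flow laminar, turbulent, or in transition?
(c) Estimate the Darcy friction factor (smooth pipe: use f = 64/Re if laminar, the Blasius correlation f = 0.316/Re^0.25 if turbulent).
(a) Re = V·D/ν = 4.9·0.081/1.00e-06 = 396900
(b) Flow regime: turbulent (Re > 4000)
(c) Friction factor: f = 0.316/Re^0.25 = 0.316/396900^0.25 = 0.01259 (Blasius is strictly valid for Re ≲ 1e5; used here as the smooth-pipe estimate the problem specifies)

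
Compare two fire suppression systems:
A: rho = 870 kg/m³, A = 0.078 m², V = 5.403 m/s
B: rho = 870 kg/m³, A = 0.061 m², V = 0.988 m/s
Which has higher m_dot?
m_dot(A) = 366.6 kg/s, m_dot(B) = 52.43 kg/s. Answer: A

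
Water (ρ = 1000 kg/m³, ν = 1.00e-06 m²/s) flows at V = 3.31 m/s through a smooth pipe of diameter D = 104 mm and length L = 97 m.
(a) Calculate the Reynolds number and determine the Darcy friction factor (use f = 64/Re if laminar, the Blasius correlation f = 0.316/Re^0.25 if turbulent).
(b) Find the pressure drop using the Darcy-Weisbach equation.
(a) Re = V·D/ν = 3.31·0.104/1.00e-06 = 344240 → turbulent (Re > 4000); f = 0.316/Re^0.25 = 0.316/344240^0.25 = 0.013046 (Blasius is strictly valid for Re ≲ 1e5; used here as the smooth-pipe estimate the problem specifies)
(b) Darcy-Weisbach: ΔP = f·(L/D)·½ρV²/1000 = 0.013046·(97/0.104)·½·1000·3.31²/1000 = 66.66 kPa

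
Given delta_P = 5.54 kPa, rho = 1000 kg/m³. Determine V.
Formula: V = \sqrt{\frac{2 \Delta P}{\rho}}
V = √(2·(5.54·1000)/1000) = 3.329 m/s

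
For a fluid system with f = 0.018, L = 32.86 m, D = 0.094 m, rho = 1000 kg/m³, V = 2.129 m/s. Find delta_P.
Formula: \Delta P = f \frac{L}{D} \frac{\rho V^2}{2}
delta_P = 0.018·(32.86/0.094)·0.5·1000·2.129²/1000 = 14.26 kPa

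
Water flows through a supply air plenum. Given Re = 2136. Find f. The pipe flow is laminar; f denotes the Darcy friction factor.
Formula: f = \frac{64}{Re}
f = 64/2136 = 0.02996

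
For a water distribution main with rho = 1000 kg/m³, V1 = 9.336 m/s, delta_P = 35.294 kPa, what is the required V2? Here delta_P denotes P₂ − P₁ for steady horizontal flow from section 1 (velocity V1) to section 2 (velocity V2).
Formula: \Delta P = \frac{1}{2} \rho (V_1^2 - V_2^2)
Substituting knowns: 35.294 = 0.5·1000·(9.336² − V2²)/1000
Solving for V2: V2 = √(9.336² − 2·(35.294·1000)/1000) = 4.071 m/s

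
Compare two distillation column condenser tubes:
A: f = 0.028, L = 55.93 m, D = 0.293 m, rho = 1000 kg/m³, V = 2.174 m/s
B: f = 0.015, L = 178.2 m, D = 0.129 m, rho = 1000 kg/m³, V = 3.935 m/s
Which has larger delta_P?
delta_P(A) = 12.63 kPa, delta_P(B) = 160.4 kPa. Answer: B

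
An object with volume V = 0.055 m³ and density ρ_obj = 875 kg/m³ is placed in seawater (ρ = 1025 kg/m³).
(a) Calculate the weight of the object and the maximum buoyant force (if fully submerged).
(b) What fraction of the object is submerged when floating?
(a) W=rho_obj*g*V=875*9.81*0.055=472.1 N; F_B(max)=rho*g*V=1025*9.81*0.055=553.0 N
(b) Floating fraction=rho_obj/rho=875/1025=0.854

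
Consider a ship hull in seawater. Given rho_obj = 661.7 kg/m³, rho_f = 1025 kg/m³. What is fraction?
Formula: f_{sub} = \frac{\rho_{obj}}{\rho_f}
fraction = 661.7/1025 = 0.6456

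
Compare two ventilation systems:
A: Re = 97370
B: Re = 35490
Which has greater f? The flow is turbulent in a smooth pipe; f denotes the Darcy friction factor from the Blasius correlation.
f(A) = 0.01789, f(B) = 0.02302. Answer: B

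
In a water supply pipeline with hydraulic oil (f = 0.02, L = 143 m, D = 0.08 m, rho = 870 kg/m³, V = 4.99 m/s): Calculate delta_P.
Formula: \Delta P = f \frac{L}{D} \frac{\rho V^2}{2}
delta_P = 0.02·(143/0.08)·0.5·870·4.99²/1000 = 387.2 kPa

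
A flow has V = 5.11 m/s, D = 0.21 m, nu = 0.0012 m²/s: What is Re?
Formula: Re = \frac{V D}{\nu}
Re = 5.11·0.21/0.0012 = 894.2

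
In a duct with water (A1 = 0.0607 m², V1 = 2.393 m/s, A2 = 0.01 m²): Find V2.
Formula: V_2 = \frac{A_1 V_1}{A_2}
V2 = 0.0607·2.393/0.01 = 14.53 m/s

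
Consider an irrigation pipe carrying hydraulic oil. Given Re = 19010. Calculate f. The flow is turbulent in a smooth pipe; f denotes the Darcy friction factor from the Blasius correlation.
Formula: f = \frac{0.316}{Re^{0.25}}
f = 0.316/19010^0.25 = 0.02691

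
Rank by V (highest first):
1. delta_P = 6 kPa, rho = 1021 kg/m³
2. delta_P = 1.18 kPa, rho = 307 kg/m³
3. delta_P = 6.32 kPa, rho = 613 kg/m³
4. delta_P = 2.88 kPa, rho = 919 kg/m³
Case 1: V = 3.428 m/s
Case 2: V = 2.773 m/s
Case 3: V = 4.541 m/s
Case 4: V = 2.504 m/s
Ranking (highest first): 3, 1, 2, 4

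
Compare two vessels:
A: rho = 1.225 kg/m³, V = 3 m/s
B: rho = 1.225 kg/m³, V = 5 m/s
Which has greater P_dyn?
P_dyn(A) = 0.005513 kPa, P_dyn(B) = 0.01531 kPa. Answer: B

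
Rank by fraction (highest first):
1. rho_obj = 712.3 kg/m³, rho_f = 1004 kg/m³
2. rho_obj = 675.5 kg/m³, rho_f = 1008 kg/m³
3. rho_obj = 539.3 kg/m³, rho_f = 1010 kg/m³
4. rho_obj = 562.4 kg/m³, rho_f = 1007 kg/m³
Case 1: fraction = 0.7095
Case 2: fraction = 0.6701
Case 3: fraction = 0.534
Case 4: fraction = 0.5585
Ranking (highest first): 1, 2, 4, 3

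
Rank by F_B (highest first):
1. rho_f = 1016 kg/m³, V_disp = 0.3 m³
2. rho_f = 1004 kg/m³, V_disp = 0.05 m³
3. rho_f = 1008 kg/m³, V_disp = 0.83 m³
Case 1: F_B = 2990 N
Case 2: F_B = 492.5 N
Case 3: F_B = 8207 N
Ranking (highest first): 3, 1, 2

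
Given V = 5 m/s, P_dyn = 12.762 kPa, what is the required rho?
Formula: P_{dyn} = \frac{1}{2} \rho V^2
Substituting knowns: 12.762 = 0.5·rho·5²/1000
Solving for rho: rho = 2·(12.762·1000)/5² = 1021 kg/m³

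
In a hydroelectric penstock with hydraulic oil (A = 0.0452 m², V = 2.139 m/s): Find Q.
Formula: Q = A V
Q = 0.0452·2.139·1000 = 96.68 L/s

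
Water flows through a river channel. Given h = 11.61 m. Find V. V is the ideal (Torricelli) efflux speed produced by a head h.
Formula: V = \sqrt{2 g h}
V = √(2·9.81·11.61) = 15.09 m/s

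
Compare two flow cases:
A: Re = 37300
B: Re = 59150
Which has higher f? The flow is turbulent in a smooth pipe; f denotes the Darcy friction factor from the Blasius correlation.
f(A) = 0.02274, f(B) = 0.02026. Answer: A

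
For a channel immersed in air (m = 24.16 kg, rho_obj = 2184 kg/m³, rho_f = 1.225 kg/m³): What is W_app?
Formula: W_{app} = mg\left(1 - \frac{\rho_f}{\rho_{obj}}\right)
W_app = 24.16·9.81·(1 − 1.225/2184) = 236.9 N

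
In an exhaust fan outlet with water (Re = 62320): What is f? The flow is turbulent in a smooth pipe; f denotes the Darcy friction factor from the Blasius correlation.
Formula: f = \frac{0.316}{Re^{0.25}}
f = 0.316/62320^0.25 = 0.02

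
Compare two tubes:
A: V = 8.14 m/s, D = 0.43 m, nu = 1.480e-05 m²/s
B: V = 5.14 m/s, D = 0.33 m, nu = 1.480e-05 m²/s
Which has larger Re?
Re(A) = 236500, Re(B) = 114608. Answer: A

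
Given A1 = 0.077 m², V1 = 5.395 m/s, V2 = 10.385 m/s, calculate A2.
Formula: V_2 = \frac{A_1 V_1}{A_2}
Substituting knowns: 10.385 = 0.077·5.395/A2
Solving for A2: A2 = 0.077·5.395/10.385 = 0.04 m²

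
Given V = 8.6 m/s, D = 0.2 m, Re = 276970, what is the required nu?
Formula: Re = \frac{V D}{\nu}
Substituting knowns: 276970 = 8.6·0.2/nu
Solving for nu: nu = 8.6·0.2/276970 = 6.210e-06 m²/s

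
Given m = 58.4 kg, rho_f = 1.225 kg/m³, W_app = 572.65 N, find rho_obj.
Formula: W_{app} = mg\left(1 - \frac{\rho_f}{\rho_{obj}}\right)
Substituting knowns: 572.65 = 58.4·9.81·(1 − 1.225/rho_obj)
Solving for rho_obj: rho_obj = 1.225/(1 − 572.65/(58.4·9.81)) = 2763 kg/m³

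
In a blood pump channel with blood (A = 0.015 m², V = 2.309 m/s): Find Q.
Formula: Q = A V
Q = 0.015·2.309·1000 = 34.63 L/s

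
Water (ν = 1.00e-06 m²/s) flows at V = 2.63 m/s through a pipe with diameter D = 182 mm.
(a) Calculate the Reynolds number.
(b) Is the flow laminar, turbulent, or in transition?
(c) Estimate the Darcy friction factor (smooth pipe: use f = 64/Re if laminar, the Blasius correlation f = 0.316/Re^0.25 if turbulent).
(a) Re = V·D/ν = 2.63·0.182/1.00e-06 = 478660
(b) Flow regime: turbulent (Re > 4000)
(c) Friction factor: f = 0.316/Re^0.25 = 0.316/478660^0.25 = 0.01201 (Blasius is strictly valid for Re ≲ 1e5; used here as the smooth-pipe estimate the problem specifies)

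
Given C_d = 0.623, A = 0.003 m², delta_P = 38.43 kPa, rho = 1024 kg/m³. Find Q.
Formula: Q = C_d A \sqrt{\frac{2 \Delta P}{\rho}}
Q = 0.623·0.003·√(2·(38.43·1000)/1024)·1000 = 16.19 L/s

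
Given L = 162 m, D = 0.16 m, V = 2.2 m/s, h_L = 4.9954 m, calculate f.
Formula: h_L = f \frac{L}{D} \frac{V^2}{2g}
Substituting knowns: 4.9954 = f·(162/0.16)·2.2²/(2·9.81)
Solving for f: f = 4.9954·2·9.81/((162/0.16)·2.2²) = 0.02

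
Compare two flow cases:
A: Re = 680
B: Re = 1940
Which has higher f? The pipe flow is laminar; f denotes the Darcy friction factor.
f(A) = 0.09412, f(B) = 0.03299. Answer: A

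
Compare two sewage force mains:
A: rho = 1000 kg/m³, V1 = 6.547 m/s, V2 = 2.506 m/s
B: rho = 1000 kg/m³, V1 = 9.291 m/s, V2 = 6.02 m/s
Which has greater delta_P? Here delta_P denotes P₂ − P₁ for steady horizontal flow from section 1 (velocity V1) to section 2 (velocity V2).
delta_P(A) = 18.29 kPa, delta_P(B) = 25.04 kPa. Answer: B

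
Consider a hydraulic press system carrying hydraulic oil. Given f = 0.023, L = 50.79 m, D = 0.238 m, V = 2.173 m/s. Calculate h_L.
Formula: h_L = f \frac{L}{D} \frac{V^2}{2g}
h_L = 0.023·(50.79/0.238)·2.173²/(2·9.81) = 1.181 m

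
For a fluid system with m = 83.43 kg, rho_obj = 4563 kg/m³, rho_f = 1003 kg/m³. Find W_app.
Formula: W_{app} = mg\left(1 - \frac{\rho_f}{\rho_{obj}}\right)
W_app = 83.43·9.81·(1 − 1003/4563) = 638.5 N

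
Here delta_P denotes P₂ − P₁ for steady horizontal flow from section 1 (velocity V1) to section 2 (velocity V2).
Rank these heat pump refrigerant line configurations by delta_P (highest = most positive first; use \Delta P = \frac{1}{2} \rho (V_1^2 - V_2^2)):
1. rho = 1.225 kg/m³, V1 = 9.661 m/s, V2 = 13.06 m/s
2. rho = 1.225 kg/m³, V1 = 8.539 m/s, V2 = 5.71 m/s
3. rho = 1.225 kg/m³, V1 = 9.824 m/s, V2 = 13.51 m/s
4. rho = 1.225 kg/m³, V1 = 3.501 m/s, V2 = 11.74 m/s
Case 1: delta_P = -0.0473 kPa
Case 2: delta_P = 0.02469 kPa
Case 3: delta_P = -0.05268 kPa
Case 4: delta_P = -0.07691 kPa
Ranking (highest first): 2, 1, 3, 4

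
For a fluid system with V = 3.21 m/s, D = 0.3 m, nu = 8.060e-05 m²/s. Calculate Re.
Formula: Re = \frac{V D}{\nu}
Re = 3.21·0.3/8.060e-05 = 11948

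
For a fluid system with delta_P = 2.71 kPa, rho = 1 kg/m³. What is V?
Formula: V = \sqrt{\frac{2 \Delta P}{\rho}}
V = √(2·(2.71·1000)/1) = 73.62 m/s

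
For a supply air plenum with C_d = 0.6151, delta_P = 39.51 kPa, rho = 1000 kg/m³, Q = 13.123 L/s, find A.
Formula: Q = C_d A \sqrt{\frac{2 \Delta P}{\rho}}
Substituting knowns: 13.123 = 0.6151·A·√(2·(39.51·1000)/1000)·1000
Solving for A: A = (13.123/1000)/(0.6151·√(2·(39.51·1000)/1000)) = 0.0024 m²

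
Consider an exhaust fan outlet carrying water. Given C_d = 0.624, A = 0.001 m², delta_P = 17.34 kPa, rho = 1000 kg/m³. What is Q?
Formula: Q = C_d A \sqrt{\frac{2 \Delta P}{\rho}}
Q = 0.624·0.001·√(2·(17.34·1000)/1000)·1000 = 3.675 L/s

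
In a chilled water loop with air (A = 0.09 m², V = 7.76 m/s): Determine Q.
Formula: Q = A V
Q = 0.09·7.76·1000 = 698.4 L/s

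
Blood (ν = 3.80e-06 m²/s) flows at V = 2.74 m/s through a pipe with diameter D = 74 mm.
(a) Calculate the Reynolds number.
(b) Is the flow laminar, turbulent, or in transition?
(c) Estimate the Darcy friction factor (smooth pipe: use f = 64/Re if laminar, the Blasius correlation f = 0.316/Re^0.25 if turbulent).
(a) Re = V·D/ν = 2.74·0.074/3.80e-06 = 53358
(b) Flow regime: turbulent (Re > 4000)
(c) Friction factor: f = 0.316/Re^0.25 = 0.316/53358^0.25 = 0.02079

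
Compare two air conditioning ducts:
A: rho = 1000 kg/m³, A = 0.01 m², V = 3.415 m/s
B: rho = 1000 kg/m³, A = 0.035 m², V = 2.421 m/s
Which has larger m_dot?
m_dot(A) = 34.15 kg/s, m_dot(B) = 84.73 kg/s. Answer: B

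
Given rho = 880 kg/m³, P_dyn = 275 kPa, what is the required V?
Formula: P_{dyn} = \frac{1}{2} \rho V^2
Substituting knowns: 275 = 0.5·880·V²/1000
Solving for V: V = √(2·(275·1000)/880) = 25 m/s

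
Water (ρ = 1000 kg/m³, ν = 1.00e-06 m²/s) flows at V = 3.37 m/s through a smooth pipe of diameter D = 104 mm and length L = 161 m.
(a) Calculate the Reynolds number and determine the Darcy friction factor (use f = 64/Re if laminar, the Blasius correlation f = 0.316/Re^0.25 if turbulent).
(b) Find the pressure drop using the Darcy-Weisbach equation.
(a) Re = V·D/ν = 3.37·0.104/1.00e-06 = 350480 → turbulent (Re > 4000); f = 0.316/Re^0.25 = 0.316/350480^0.25 = 0.012987 (Blasius is strictly valid for Re ≲ 1e5; used here as the smooth-pipe estimate the problem specifies)
(b) Darcy-Weisbach: ΔP = f·(L/D)·½ρV²/1000 = 0.012987·(161/0.104)·½·1000·3.37²/1000 = 114.2 kPa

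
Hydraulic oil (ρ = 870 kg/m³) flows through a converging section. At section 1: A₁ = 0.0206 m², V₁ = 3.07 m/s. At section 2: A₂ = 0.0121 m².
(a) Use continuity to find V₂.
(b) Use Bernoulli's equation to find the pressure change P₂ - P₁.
(a) Continuity: A₁V₁=A₂V₂ -> V₂=A₁V₁/A₂=0.0206*3.07/0.0121=5.23 m/s
(b) Bernoulli: P₂-P₁=0.5*rho*(V₁^2-V₂^2)/1000=0.5*870*(3.07^2-5.23^2)/1000=-7.799 kPa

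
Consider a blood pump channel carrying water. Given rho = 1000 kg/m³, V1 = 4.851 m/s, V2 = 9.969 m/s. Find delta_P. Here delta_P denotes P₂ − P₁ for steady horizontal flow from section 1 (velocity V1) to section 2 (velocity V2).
Formula: \Delta P = \frac{1}{2} \rho (V_1^2 - V_2^2)
delta_P = 0.5·1000·(4.851² − 9.969²)/1000 = -37.92 kPa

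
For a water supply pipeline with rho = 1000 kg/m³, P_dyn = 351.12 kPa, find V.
Formula: P_{dyn} = \frac{1}{2} \rho V^2
Substituting knowns: 351.12 = 0.5·1000·V²/1000
Solving for V: V = √(2·(351.12·1000)/1000) = 26.5 m/s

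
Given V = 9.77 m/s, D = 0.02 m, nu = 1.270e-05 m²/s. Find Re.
Formula: Re = \frac{V D}{\nu}
Re = 9.77·0.02/1.270e-05 = 15386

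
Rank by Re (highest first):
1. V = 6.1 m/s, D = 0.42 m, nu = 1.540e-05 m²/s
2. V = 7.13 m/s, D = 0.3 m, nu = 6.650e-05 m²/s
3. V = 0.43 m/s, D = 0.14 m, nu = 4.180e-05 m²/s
Case 1: Re = 166364
Case 2: Re = 32165
Case 3: Re = 1440
Ranking (highest first): 1, 2, 3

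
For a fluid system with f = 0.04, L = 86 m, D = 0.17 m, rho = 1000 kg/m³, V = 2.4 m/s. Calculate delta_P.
Formula: \Delta P = f \frac{L}{D} \frac{\rho V^2}{2}
delta_P = 0.04·(86/0.17)·0.5·1000·2.4²/1000 = 58.28 kPa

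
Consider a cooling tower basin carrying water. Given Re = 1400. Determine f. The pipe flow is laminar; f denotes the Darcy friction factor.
Formula: f = \frac{64}{Re}
f = 64/1400 = 0.04571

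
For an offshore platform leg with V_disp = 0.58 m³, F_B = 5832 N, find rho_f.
Formula: F_B = \rho_f g V_{disp}
Substituting knowns: 5832 = rho_f·9.81·0.58
Solving for rho_f: rho_f = 5832/(9.81·0.58) = 1025 kg/m³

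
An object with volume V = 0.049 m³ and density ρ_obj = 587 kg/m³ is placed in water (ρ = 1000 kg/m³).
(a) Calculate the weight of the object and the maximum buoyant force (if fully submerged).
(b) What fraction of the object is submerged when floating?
(a) W=rho_obj*g*V=587*9.81*0.049=282.2 N; F_B(max)=rho*g*V=1000*9.81*0.049=480.7 N
(b) Floating fraction=rho_obj/rho=587/1000=0.587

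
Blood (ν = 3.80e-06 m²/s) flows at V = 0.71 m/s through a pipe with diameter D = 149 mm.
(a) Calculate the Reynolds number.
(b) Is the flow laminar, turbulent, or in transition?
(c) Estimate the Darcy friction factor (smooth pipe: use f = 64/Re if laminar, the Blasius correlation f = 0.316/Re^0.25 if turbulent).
(a) Re = V·D/ν = 0.71·0.149/3.80e-06 = 27839
(b) Flow regime: turbulent (Re > 4000)
(c) Friction factor: f = 0.316/Re^0.25 = 0.316/27839^0.25 = 0.02446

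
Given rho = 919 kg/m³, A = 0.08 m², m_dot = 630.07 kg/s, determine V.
Formula: \dot{m} = \rho A V
Substituting knowns: 630.07 = 919·0.08·V
Solving for V: V = 630.07/(919·0.08) = 8.57 m/s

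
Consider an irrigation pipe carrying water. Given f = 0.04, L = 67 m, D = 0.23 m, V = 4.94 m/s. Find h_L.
Formula: h_L = f \frac{L}{D} \frac{V^2}{2g}
h_L = 0.04·(67/0.23)·4.94²/(2·9.81) = 14.49 m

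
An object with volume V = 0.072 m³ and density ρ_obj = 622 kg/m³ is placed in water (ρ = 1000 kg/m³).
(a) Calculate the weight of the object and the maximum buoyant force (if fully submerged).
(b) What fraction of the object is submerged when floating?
(a) W=rho_obj*g*V=622*9.81*0.072=439.3 N; F_B(max)=rho*g*V=1000*9.81*0.072=706.3 N
(b) Floating fraction=rho_obj/rho=622/1000=0.622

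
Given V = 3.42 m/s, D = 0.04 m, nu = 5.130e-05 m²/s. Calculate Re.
Formula: Re = \frac{V D}{\nu}
Re = 3.42·0.04/5.130e-05 = 2667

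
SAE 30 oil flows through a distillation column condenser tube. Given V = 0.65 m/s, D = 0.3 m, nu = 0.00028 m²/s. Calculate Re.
Formula: Re = \frac{V D}{\nu}
Re = 0.65·0.3/0.00028 = 696.4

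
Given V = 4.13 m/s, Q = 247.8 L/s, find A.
Formula: Q = A V
Substituting knowns: 247.8 = A·4.13·1000
Solving for A: A = (247.8/1000)/4.13 = 0.06 m²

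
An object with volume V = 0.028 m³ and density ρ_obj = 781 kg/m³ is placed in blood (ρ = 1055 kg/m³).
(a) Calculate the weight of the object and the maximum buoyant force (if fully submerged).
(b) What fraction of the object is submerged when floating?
(a) W=rho_obj*g*V=781*9.81*0.028=214.5 N; F_B(max)=rho*g*V=1055*9.81*0.028=289.8 N
(b) Floating fraction=rho_obj/rho=781/1055=0.740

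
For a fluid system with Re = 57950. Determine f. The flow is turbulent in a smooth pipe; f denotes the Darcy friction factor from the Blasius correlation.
Formula: f = \frac{0.316}{Re^{0.25}}
f = 0.316/57950^0.25 = 0.02037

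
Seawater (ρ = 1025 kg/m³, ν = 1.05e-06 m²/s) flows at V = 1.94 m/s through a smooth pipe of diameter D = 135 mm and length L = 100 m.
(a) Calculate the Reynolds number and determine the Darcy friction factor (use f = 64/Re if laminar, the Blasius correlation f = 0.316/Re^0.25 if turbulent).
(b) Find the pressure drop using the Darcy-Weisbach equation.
(a) Re = V·D/ν = 1.94·0.135/1.05e-06 = 249430 → turbulent (Re > 4000); f = 0.316/Re^0.25 = 0.316/249430^0.25 = 0.01414 (Blasius is strictly valid for Re ≲ 1e5; used here as the smooth-pipe estimate the problem specifies)
(b) Darcy-Weisbach: ΔP = f·(L/D)·½ρV²/1000 = 0.01414·(100/0.135)·½·1025·1.94²/1000 = 20.2 kPa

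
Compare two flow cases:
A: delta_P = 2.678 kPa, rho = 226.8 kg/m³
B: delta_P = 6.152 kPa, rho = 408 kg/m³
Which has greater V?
V(A) = 4.86 m/s, V(B) = 5.492 m/s. Answer: B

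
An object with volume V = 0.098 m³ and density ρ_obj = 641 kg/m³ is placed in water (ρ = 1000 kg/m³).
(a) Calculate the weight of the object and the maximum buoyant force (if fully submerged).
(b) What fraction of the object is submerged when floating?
(a) W=rho_obj*g*V=641*9.81*0.098=616.2 N; F_B(max)=rho*g*V=1000*9.81*0.098=961.4 N
(b) Floating fraction=rho_obj/rho=641/1000=0.641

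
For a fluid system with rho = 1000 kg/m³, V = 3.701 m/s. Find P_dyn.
Formula: P_{dyn} = \frac{1}{2} \rho V^2
P_dyn = 0.5·1000·3.701²/1000 = 6.849 kPa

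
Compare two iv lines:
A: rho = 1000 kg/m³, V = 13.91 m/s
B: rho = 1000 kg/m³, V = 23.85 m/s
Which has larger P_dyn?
P_dyn(A) = 96.74 kPa, P_dyn(B) = 284.4 kPa. Answer: B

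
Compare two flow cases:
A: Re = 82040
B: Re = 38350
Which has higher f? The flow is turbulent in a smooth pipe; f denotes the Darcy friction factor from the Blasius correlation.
f(A) = 0.01867, f(B) = 0.02258. Answer: B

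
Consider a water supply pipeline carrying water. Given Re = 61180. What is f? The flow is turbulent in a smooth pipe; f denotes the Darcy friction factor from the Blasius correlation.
Formula: f = \frac{0.316}{Re^{0.25}}
f = 0.316/61180^0.25 = 0.02009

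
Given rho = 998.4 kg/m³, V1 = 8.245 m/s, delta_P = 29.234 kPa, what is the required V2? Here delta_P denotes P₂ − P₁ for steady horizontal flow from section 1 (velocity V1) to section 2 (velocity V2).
Formula: \Delta P = \frac{1}{2} \rho (V_1^2 - V_2^2)
Substituting knowns: 29.234 = 0.5·998.4·(8.245² − V2²)/1000
Solving for V2: V2 = √(8.245² − 2·(29.234·1000)/998.4) = 3.069 m/s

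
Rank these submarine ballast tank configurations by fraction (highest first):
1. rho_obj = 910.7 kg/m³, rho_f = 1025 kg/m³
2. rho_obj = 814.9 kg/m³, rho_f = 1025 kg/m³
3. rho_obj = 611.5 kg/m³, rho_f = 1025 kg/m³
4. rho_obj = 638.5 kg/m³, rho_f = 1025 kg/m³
Case 1: fraction = 0.8885
Case 2: fraction = 0.795
Case 3: fraction = 0.5966
Case 4: fraction = 0.6229
Ranking (highest first): 1, 2, 4, 3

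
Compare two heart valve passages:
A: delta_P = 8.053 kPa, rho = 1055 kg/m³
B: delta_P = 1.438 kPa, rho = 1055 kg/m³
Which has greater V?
V(A) = 3.907 m/s, V(B) = 1.651 m/s. Answer: A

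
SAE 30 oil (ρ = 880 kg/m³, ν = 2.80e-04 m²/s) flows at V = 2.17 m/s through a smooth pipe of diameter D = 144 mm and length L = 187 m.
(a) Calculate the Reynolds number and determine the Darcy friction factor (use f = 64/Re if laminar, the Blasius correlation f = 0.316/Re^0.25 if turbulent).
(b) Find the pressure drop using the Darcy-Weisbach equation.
(a) Re = V·D/ν = 2.17·0.144/2.80e-04 = 1116 → laminar (Re < 2300); f = 64/Re = 64/1116 = 0.057348
(b) Darcy-Weisbach: ΔP = f·(L/D)·½ρV²/1000 = 0.057348·(187/0.144)·½·880·2.17²/1000 = 154.3 kPa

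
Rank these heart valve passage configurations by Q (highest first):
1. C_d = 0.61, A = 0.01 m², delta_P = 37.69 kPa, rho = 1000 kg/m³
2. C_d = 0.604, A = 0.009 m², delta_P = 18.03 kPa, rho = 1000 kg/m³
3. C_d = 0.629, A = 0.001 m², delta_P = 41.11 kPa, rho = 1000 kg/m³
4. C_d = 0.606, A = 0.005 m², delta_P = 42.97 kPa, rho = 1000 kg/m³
Case 1: Q = 52.96 L/s
Case 2: Q = 32.64 L/s
Case 3: Q = 5.703 L/s
Case 4: Q = 28.09 L/s
Ranking (highest first): 1, 2, 4, 3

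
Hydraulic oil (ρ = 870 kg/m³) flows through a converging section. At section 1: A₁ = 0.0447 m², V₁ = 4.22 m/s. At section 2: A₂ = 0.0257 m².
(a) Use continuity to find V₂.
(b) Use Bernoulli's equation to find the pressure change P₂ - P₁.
(a) Continuity: A₁V₁=A₂V₂ -> V₂=A₁V₁/A₂=0.0447*4.22/0.0257=7.34 m/s
(b) Bernoulli: P₂-P₁=0.5*rho*(V₁^2-V₂^2)/1000=0.5*870*(4.22^2-7.34^2)/1000=-15.69 kPa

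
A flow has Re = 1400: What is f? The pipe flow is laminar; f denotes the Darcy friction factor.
Formula: f = \frac{64}{Re}
f = 64/1400 = 0.04571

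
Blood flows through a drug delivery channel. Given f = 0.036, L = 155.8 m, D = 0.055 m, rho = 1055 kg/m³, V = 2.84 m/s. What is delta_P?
Formula: \Delta P = f \frac{L}{D} \frac{\rho V^2}{2}
delta_P = 0.036·(155.8/0.055)·0.5·1055·2.84²/1000 = 433.9 kPa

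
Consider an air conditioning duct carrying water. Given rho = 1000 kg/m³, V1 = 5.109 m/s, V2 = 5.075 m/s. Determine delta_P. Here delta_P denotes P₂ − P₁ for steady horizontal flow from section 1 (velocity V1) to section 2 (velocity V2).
Formula: \Delta P = \frac{1}{2} \rho (V_1^2 - V_2^2)
delta_P = 0.5·1000·(5.109² − 5.075²)/1000 = 0.1731 kPa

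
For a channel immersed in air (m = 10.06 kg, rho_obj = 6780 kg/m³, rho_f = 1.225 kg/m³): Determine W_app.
Formula: W_{app} = mg\left(1 - \frac{\rho_f}{\rho_{obj}}\right)
W_app = 10.06·9.81·(1 − 1.225/6780) = 98.67 N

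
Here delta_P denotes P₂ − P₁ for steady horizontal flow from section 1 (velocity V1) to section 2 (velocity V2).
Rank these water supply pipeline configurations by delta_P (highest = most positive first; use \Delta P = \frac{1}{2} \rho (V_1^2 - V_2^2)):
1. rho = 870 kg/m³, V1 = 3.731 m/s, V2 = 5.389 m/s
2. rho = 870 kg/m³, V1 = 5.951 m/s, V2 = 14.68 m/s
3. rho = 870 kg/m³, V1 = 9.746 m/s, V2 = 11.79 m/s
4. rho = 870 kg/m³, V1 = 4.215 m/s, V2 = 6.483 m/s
Case 1: delta_P = -6.578 kPa
Case 2: delta_P = -78.34 kPa
Case 3: delta_P = -19.15 kPa
Case 4: delta_P = -10.55 kPa
Ranking (highest first): 1, 4, 3, 2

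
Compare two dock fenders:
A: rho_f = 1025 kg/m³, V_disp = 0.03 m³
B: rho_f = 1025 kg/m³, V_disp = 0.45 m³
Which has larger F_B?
F_B(A) = 301.7 N, F_B(B) = 4525 N. Answer: B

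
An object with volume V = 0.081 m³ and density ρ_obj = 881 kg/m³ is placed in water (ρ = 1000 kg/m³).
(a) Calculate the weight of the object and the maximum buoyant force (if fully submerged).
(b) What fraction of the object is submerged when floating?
(a) W=rho_obj*g*V=881*9.81*0.081=700.1 N; F_B(max)=rho*g*V=1000*9.81*0.081=794.6 N
(b) Floating fraction=rho_obj/rho=881/1000=0.881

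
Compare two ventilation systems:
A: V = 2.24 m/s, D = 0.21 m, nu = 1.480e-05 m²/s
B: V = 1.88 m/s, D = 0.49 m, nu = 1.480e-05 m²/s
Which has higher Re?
Re(A) = 31784, Re(B) = 62243. Answer: B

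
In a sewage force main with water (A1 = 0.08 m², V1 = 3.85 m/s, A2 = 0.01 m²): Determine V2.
Formula: V_2 = \frac{A_1 V_1}{A_2}
V2 = 0.08·3.85/0.01 = 30.8 m/s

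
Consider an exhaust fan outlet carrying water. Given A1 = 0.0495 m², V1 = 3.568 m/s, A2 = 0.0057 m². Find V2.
Formula: V_2 = \frac{A_1 V_1}{A_2}
V2 = 0.0495·3.568/0.0057 = 30.99 m/s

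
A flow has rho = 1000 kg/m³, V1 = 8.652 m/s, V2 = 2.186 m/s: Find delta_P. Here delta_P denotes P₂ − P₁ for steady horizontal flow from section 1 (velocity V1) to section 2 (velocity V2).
Formula: \Delta P = \frac{1}{2} \rho (V_1^2 - V_2^2)
delta_P = 0.5·1000·(8.652² − 2.186²)/1000 = 35.04 kPa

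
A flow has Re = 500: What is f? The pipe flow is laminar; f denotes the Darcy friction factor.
Formula: f = \frac{64}{Re}
f = 64/500 = 0.128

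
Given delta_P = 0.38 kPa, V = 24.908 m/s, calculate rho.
Formula: V = \sqrt{\frac{2 \Delta P}{\rho}}
Substituting knowns: 24.908 = √(2·(0.38·1000)/rho)
Solving for rho: rho = 2·(0.38·1000)/24.908² = 1.225 kg/m³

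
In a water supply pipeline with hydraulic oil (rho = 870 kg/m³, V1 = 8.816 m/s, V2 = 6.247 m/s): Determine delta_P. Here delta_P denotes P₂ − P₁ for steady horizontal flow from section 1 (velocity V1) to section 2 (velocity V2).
Formula: \Delta P = \frac{1}{2} \rho (V_1^2 - V_2^2)
delta_P = 0.5·870·(8.816² − 6.247²)/1000 = 16.83 kPa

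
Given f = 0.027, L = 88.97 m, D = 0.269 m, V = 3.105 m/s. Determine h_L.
Formula: h_L = f \frac{L}{D} \frac{V^2}{2g}
h_L = 0.027·(88.97/0.269)·3.105²/(2·9.81) = 4.388 m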